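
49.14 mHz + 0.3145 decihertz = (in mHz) 80.59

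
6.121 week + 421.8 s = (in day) 42.85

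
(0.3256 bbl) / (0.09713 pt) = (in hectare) 0.1511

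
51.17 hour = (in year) 0.005841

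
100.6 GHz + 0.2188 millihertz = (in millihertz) 1.006e+14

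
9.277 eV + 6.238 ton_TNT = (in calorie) 6.238e+09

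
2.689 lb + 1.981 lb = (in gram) 2118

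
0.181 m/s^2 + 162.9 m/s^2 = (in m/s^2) 163.1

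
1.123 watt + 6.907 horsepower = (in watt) 5152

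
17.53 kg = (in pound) 38.65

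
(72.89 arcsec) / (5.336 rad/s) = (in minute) 1.104e-06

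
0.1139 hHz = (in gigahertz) 1.139e-08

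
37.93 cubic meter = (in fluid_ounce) 1.283e+06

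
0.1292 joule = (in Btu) 0.0001225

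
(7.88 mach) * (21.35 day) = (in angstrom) 4.949e+19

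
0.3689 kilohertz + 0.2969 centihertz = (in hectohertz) 3.689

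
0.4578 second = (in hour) 0.0001272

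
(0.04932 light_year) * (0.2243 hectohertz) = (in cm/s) 1.047e+18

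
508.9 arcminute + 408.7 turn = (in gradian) 1.635e+05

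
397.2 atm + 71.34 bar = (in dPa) 4.738e+08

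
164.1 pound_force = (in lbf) 164.1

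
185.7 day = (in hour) 4457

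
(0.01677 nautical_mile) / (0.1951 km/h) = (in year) 1.817e-05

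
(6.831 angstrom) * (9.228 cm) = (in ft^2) 6.785e-10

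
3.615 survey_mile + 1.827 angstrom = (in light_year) 6.149e-13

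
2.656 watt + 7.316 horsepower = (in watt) 5458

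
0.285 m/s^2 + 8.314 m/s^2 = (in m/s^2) 8.599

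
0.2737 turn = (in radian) 1.72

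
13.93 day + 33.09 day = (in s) 4.063e+06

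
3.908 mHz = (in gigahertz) 3.908e-12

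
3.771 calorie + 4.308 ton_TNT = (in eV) 1.125e+29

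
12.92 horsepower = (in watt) 9634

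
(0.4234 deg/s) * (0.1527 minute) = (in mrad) 67.7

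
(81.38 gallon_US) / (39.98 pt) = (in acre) 0.005397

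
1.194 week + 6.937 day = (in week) 2.185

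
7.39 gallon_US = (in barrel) 0.176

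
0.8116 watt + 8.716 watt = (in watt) 9.528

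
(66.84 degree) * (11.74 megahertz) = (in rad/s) 1.37e+07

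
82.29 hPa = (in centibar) 8.229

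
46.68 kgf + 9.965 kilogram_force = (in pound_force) 124.9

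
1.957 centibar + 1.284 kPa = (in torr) 24.31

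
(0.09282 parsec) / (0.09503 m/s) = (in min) 5.023e+14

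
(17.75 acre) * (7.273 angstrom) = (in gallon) 0.0138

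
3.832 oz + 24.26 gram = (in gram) 132.9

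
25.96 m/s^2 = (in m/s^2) 25.96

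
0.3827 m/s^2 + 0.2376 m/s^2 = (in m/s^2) 0.6203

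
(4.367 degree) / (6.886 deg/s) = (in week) 1.049e-06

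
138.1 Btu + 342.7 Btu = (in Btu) 480.8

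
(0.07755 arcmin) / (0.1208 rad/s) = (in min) 3.112e-06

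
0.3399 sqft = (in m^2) 0.03158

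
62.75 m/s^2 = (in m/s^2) 62.75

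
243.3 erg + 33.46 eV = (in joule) 2.433e-05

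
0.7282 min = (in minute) 0.7282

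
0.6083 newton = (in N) 0.6083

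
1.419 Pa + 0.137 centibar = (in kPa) 0.1384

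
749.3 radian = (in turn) 119.3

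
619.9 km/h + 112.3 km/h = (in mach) 0.5973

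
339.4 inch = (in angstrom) 8.621e+10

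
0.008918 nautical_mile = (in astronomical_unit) 1.104e-10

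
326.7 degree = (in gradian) 363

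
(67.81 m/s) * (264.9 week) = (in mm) 1.086e+13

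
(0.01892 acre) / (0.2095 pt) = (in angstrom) 1.036e+16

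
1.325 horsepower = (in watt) 988.1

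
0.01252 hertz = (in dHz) 0.1252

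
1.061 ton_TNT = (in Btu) 4.208e+06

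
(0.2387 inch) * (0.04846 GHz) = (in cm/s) 2.938e+07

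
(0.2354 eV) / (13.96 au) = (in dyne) 1.806e-27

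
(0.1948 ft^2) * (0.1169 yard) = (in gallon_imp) 0.4255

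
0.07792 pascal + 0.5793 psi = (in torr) 29.96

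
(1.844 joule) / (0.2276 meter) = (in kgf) 0.8262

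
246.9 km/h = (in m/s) 68.58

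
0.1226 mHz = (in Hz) 0.0001226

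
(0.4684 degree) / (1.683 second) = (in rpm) 0.04639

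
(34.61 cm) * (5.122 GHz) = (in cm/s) 1.773e+11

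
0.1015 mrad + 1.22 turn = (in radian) 7.666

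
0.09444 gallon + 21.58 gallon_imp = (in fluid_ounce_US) 3329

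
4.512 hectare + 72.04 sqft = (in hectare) 4.513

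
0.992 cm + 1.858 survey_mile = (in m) 2990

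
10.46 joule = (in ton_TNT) 2.5e-09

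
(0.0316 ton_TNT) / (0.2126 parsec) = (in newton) 2.015e-08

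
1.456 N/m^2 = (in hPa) 0.01456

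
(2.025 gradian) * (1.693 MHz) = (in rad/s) 5.385e+04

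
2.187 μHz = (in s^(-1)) 2.187e-06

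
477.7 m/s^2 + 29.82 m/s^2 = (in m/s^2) 507.5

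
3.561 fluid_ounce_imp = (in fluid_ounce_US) 3.421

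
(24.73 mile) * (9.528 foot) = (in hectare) 11.56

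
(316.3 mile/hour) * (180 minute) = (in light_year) 1.614e-10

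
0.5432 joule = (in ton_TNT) 1.298e-10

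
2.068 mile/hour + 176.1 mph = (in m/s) 79.65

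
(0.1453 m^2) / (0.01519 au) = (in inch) 2.517e-09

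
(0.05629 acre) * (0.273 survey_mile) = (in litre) 1.001e+08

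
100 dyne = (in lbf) 0.0002248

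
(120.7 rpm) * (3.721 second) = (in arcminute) 1.617e+05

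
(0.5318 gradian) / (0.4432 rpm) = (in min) 0.003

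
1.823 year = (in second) 5.749e+07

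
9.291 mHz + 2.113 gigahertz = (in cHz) 2.113e+11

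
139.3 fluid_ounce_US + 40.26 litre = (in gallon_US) 11.72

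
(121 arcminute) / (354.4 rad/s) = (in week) 1.642e-10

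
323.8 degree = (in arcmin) 1.943e+04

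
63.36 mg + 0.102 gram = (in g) 0.1654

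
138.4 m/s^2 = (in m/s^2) 138.4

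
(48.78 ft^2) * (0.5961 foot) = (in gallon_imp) 181.1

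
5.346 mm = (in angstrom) 5.346e+07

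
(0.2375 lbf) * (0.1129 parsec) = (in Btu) 3.488e+12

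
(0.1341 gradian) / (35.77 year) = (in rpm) 1.783e-11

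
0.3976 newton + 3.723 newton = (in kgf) 0.4202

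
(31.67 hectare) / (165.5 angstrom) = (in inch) 7.534e+14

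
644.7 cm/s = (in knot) 12.53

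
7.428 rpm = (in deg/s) 44.57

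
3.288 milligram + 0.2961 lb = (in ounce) 4.738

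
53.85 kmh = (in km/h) 53.85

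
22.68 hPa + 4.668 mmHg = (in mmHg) 21.68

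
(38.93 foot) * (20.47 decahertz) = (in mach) 7.133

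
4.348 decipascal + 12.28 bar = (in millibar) 1.228e+04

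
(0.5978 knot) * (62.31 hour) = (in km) 68.98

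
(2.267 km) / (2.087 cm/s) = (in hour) 30.17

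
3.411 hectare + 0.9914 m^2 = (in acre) 8.429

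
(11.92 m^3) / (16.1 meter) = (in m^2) 0.7404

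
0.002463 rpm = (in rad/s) 0.0002579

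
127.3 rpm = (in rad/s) 13.33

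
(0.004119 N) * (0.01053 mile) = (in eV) 4.357e+17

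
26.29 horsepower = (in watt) 1.96e+04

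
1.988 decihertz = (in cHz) 19.88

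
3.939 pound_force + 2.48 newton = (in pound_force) 4.497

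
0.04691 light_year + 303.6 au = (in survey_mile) 3.04e+11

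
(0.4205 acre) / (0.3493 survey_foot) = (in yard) 1.748e+04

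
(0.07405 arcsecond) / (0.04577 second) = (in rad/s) 7.844e-06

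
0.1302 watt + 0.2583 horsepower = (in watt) 192.7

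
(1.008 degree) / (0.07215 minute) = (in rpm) 0.03881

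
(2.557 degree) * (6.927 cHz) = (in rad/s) 0.003091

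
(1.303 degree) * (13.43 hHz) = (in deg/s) 1750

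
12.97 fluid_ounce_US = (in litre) 0.3836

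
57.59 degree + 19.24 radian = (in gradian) 1289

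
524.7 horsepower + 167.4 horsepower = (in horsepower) 692.1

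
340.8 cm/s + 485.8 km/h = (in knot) 268.9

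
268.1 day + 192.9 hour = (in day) 276.1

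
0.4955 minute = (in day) 0.0003441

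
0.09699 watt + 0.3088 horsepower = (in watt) 230.4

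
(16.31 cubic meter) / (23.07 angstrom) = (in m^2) 7.07e+09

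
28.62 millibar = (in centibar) 2.862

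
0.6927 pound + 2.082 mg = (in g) 314.2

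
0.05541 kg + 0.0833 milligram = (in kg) 0.05541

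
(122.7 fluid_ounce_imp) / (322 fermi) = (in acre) 2.675e+06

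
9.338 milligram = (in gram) 0.009338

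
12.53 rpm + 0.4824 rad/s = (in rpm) 17.14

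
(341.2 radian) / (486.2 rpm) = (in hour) 0.001861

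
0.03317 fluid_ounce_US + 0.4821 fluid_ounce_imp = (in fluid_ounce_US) 0.4964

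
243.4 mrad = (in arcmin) 836.7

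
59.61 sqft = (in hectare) 0.0005538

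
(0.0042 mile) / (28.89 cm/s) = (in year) 7.419e-07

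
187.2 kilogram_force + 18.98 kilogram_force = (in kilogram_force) 206.2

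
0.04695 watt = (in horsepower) 6.296e-05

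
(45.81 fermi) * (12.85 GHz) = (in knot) 0.001144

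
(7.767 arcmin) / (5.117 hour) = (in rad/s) 1.226e-07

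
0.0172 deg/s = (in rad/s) 0.0003002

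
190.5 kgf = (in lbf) 420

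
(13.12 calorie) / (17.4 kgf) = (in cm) 32.17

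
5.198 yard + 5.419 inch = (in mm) 4891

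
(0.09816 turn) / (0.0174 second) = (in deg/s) 2031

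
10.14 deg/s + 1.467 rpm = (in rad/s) 0.3306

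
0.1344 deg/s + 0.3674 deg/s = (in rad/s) 0.008758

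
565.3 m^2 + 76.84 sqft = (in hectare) 0.05724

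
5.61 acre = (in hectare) 2.27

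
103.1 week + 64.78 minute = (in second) 6.236e+07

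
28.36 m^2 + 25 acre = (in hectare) 10.12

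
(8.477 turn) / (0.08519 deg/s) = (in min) 597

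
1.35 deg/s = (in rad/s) 0.02356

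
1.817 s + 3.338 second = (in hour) 0.001432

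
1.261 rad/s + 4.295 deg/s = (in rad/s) 1.336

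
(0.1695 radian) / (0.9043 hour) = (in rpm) 0.0004972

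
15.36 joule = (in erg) 1.536e+08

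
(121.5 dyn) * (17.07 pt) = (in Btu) 6.935e-09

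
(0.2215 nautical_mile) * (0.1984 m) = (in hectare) 0.008139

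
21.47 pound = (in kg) 9.739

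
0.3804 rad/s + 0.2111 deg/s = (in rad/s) 0.3841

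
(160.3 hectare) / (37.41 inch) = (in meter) 1.687e+06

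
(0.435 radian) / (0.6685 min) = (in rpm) 0.1036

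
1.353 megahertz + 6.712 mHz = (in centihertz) 1.353e+08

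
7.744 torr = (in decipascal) 1.032e+04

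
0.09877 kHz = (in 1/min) 5926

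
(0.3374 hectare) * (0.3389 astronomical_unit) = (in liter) 1.711e+17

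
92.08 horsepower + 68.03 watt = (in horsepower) 92.17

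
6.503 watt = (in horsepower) 0.008721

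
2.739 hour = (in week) 0.0163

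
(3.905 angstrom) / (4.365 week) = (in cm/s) 1.479e-14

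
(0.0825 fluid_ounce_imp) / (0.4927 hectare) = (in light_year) 5.029e-26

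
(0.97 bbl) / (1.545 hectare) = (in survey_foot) 3.275e-05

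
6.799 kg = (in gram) 6799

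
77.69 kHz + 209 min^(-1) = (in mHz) 7.769e+07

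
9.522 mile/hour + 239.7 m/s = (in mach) 0.7165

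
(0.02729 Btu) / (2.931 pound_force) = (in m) 2.208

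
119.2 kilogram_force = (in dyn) 1.169e+08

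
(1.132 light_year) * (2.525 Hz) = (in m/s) 2.704e+16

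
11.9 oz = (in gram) 337.4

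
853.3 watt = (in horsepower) 1.144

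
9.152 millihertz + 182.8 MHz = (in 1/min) 1.097e+10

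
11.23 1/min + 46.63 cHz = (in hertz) 0.6535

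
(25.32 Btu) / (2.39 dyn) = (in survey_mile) 6.945e+05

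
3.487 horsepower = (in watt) 2600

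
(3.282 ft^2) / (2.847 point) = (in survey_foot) 996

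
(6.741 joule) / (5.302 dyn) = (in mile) 79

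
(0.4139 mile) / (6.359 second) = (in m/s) 104.8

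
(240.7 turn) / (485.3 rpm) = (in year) 9.436e-07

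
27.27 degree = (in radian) 0.476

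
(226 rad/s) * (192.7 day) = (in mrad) 3.763e+12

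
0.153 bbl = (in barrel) 0.153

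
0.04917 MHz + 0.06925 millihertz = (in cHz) 4.917e+06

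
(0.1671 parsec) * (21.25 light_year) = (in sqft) 1.116e+34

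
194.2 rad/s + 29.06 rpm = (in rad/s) 197.2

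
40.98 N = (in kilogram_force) 4.179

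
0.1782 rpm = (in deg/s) 1.069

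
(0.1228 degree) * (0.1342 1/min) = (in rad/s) 4.794e-06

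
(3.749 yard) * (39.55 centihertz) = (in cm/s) 135.6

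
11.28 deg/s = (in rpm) 1.88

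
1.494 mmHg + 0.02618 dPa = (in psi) 0.02889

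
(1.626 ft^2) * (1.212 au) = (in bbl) 1.723e+11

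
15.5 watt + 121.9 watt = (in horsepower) 0.1843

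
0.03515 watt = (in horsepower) 4.714e-05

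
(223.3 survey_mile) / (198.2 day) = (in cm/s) 2.099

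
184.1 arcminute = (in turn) 0.008523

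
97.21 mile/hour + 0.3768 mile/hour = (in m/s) 43.63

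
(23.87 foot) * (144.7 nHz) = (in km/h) 3.79e-06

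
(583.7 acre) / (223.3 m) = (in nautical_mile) 5.712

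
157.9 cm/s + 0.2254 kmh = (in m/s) 1.642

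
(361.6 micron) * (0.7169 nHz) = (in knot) 5.039e-13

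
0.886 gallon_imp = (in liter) 4.028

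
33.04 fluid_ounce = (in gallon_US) 0.2581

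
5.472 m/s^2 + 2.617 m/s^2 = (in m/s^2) 8.089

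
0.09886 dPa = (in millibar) 9.886e-05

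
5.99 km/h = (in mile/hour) 3.722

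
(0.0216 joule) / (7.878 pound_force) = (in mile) 3.83e-07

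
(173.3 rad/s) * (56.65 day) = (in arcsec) 1.75e+14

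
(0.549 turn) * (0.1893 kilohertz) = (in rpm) 6236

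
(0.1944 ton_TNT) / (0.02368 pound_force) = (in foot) 2.533e+10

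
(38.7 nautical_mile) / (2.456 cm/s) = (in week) 4.825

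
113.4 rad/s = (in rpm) 1083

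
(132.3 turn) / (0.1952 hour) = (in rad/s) 1.183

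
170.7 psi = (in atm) 11.62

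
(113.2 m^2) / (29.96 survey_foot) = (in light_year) 1.31e-15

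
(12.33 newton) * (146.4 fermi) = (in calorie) 4.314e-13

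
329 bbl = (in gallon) 1.382e+04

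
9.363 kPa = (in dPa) 9.363e+04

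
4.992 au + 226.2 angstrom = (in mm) 7.468e+14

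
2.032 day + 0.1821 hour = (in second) 1.762e+05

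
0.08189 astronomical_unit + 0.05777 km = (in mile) 7.612e+06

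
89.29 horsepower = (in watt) 6.658e+04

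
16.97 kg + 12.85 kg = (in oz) 1052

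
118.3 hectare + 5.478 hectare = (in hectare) 123.8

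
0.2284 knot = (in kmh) 0.423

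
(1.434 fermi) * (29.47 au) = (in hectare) 6.322e-07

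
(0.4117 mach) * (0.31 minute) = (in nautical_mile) 1.408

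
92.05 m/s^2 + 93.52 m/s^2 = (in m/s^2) 185.6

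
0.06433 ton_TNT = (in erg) 2.692e+15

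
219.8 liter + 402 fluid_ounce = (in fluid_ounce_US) 7834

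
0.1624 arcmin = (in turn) 7.519e-06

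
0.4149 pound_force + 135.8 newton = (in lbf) 30.94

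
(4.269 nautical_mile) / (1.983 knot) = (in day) 0.0897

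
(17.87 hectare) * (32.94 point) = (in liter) 2.077e+06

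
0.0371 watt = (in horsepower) 4.975e-05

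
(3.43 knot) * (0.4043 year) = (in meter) 2.25e+07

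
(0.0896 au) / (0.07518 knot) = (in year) 1.099e+04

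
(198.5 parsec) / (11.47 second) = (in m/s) 5.34e+17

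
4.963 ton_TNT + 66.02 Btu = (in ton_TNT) 4.963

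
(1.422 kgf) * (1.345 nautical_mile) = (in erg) 3.474e+11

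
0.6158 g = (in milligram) 615.8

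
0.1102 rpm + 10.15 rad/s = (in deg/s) 582.2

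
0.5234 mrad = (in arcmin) 1.799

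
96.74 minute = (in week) 0.009597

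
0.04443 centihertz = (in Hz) 0.0004443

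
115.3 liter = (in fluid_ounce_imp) 4058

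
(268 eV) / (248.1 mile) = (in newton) 1.075e-22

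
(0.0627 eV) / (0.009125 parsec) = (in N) 3.568e-35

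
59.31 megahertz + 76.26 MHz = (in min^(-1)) 8.134e+09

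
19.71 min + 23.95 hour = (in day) 1.012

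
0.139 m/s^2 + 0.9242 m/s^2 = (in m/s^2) 1.063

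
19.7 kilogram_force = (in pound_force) 43.43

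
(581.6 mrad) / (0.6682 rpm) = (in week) 1.374e-05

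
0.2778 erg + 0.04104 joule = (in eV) 2.562e+17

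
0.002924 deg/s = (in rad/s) 5.103e-05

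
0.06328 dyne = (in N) 6.328e-07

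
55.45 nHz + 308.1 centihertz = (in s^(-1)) 3.081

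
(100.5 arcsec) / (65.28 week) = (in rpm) 1.178e-10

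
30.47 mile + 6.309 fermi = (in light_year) 5.183e-12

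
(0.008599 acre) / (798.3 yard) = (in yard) 0.05213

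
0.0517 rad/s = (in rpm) 0.4937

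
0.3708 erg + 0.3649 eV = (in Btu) 3.515e-11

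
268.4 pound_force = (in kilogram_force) 121.7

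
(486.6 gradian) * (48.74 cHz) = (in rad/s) 3.725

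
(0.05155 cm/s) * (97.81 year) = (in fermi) 1.59e+21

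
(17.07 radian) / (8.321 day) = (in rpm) 0.0002267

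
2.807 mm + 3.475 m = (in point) 9858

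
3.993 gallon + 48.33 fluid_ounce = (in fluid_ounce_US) 559.4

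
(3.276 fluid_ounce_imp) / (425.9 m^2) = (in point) 0.0006195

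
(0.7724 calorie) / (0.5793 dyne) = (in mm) 5.579e+08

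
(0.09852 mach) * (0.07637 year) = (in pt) 2.29e+11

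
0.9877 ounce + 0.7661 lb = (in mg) 3.755e+05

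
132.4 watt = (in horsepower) 0.1776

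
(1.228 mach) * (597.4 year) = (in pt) 2.233e+16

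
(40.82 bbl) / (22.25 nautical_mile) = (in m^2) 0.0001575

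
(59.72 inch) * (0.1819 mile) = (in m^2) 444.1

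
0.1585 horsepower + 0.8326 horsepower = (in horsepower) 0.9911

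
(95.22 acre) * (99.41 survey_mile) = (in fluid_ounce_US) 2.085e+15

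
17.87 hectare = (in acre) 44.16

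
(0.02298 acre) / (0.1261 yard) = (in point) 2.286e+06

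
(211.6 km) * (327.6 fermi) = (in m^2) 6.932e-08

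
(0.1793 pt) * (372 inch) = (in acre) 1.477e-07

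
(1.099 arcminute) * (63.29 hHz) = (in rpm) 19.32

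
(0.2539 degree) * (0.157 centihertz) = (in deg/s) 0.0003986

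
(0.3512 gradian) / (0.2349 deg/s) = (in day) 1.557e-05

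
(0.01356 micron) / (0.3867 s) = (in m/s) 3.507e-08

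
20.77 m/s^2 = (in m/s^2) 20.77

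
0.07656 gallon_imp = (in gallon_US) 0.09194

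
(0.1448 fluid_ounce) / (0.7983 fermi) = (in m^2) 5.364e+09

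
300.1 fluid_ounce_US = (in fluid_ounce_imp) 312.4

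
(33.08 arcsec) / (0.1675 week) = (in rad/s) 1.583e-09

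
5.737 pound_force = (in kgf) 2.602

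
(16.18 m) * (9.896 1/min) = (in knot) 5.187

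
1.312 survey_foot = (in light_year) 4.227e-17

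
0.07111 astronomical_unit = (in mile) 6.61e+06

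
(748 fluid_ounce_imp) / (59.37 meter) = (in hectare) 3.58e-08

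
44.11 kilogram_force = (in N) 432.6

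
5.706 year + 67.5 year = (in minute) 3.848e+07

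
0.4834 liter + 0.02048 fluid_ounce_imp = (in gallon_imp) 0.1065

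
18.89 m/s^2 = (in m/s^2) 18.89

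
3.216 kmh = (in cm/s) 89.33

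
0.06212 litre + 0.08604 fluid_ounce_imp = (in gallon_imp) 0.0142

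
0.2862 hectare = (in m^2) 2862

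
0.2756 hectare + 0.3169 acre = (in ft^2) 4.347e+04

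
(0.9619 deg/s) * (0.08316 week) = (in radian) 844.4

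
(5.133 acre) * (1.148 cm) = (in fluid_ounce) 8.064e+06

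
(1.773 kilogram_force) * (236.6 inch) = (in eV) 6.522e+20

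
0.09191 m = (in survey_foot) 0.3015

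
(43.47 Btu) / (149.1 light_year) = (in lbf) 7.309e-15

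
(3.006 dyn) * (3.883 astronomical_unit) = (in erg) 1.746e+14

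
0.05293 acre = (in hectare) 0.02142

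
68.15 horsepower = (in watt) 5.082e+04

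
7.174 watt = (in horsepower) 0.00962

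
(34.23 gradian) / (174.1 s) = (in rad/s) 0.003088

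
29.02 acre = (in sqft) 1.264e+06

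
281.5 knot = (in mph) 323.9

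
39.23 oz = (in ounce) 39.23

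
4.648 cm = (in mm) 46.48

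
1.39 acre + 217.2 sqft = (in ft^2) 6.077e+04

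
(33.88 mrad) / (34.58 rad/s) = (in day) 1.134e-08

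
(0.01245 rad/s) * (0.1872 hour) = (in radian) 8.39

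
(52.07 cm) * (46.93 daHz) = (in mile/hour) 546.6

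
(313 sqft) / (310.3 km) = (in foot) 0.0003075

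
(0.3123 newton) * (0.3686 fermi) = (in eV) 718.5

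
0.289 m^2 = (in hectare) 2.89e-05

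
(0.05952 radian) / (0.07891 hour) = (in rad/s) 0.0002095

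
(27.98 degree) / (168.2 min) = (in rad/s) 4.839e-05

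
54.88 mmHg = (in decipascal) 7.317e+04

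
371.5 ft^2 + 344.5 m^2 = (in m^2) 379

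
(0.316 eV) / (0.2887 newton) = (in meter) 1.754e-19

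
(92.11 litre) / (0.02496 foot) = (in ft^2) 130.3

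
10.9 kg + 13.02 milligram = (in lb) 24.03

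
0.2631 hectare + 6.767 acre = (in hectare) 3.002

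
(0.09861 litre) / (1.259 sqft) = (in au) 5.636e-15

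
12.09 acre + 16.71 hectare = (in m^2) 2.16e+05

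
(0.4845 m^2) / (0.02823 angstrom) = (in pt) 4.865e+14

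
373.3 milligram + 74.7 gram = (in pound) 0.1655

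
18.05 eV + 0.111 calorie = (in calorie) 0.111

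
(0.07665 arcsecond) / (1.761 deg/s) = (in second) 1.209e-05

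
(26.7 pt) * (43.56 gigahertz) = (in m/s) 4.103e+08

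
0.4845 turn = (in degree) 174.4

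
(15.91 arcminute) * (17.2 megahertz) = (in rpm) 7.601e+05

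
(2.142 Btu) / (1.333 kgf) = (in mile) 0.1074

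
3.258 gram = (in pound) 0.007183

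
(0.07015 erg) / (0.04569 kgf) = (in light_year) 1.655e-24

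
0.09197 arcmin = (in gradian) 0.001703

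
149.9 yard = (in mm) 1.371e+05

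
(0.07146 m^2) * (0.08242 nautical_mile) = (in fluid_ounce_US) 3.688e+05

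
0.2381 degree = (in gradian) 0.2646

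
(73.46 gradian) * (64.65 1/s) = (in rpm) 712.4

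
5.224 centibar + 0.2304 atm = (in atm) 0.282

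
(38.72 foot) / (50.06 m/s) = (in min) 0.003929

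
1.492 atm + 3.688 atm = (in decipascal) 5.249e+06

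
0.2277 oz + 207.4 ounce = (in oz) 207.6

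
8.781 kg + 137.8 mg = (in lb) 19.36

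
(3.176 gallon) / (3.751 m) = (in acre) 7.92e-07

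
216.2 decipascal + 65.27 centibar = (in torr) 489.7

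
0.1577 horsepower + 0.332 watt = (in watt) 117.9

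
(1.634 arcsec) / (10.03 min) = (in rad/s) 1.316e-08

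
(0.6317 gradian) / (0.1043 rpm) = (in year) 2.881e-08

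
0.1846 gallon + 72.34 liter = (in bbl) 0.4594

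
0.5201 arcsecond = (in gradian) 0.0001605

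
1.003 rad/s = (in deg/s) 57.47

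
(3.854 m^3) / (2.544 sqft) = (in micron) 1.631e+07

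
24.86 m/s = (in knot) 48.32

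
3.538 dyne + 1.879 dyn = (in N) 5.417e-05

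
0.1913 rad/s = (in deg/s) 10.96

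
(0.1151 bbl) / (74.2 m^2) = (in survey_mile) 1.532e-07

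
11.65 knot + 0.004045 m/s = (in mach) 0.01761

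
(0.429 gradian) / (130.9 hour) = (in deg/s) 8.193e-07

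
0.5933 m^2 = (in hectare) 5.933e-05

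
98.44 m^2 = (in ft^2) 1060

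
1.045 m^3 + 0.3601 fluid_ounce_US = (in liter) 1045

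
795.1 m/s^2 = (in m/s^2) 795.1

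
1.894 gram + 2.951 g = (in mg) 4845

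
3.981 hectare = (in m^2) 3.981e+04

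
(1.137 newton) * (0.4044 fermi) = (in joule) 4.598e-16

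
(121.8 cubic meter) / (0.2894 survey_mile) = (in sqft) 2.815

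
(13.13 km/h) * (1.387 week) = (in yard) 3.346e+06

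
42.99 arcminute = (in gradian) 0.7961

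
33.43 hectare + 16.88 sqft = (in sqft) 3.598e+06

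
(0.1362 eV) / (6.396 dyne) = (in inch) 1.343e-14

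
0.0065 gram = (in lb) 1.433e-05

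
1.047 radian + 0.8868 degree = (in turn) 0.1691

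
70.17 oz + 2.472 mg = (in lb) 4.386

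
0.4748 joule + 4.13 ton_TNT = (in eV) 1.079e+29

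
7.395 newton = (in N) 7.395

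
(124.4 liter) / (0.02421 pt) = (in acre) 3.599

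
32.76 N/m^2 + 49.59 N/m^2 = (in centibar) 0.08235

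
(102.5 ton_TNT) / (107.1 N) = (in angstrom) 4.004e+19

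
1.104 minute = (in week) 0.0001095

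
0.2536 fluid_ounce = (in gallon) 0.001981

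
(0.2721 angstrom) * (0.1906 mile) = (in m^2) 8.346e-09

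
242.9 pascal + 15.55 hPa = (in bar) 0.01798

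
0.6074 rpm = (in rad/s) 0.06361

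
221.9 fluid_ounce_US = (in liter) 6.562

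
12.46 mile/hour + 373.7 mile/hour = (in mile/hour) 386.2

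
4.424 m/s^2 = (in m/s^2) 4.424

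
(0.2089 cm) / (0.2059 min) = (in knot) 0.0003287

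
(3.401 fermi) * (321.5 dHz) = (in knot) 2.125e-13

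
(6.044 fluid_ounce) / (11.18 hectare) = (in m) 1.599e-09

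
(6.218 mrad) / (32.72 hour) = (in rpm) 5.041e-07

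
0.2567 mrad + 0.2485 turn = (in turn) 0.2485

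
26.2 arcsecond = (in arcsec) 26.2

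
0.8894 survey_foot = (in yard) 0.2965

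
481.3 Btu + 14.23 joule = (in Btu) 481.3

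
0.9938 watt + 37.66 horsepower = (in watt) 2.808e+04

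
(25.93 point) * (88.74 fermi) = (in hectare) 8.118e-20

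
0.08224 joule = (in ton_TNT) 1.966e-11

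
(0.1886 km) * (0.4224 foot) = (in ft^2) 261.4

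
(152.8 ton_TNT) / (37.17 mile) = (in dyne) 1.069e+12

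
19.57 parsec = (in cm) 6.039e+19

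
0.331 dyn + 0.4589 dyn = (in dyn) 0.7899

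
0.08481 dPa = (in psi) 1.23e-06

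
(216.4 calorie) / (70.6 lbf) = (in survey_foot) 9.459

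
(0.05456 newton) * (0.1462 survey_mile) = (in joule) 12.84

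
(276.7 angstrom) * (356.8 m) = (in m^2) 9.873e-06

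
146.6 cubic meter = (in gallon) 3.873e+04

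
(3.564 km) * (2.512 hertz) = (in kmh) 3.223e+04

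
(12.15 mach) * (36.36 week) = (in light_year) 9.616e-06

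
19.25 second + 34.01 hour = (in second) 1.225e+05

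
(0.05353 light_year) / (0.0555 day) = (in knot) 2.053e+11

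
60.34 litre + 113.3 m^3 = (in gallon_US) 2.995e+04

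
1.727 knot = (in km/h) 3.198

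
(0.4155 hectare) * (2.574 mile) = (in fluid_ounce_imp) 6.058e+11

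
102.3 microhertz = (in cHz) 0.01023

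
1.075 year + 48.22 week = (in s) 6.306e+07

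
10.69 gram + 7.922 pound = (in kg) 3.604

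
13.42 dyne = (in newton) 0.0001342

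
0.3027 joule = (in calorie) 0.07235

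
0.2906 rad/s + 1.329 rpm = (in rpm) 4.104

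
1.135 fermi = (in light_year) 1.2e-31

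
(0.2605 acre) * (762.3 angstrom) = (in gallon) 0.02123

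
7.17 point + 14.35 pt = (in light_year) 8.025e-19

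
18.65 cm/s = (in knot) 0.3625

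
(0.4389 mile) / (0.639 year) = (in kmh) 0.0001262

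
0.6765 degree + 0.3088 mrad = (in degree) 0.6942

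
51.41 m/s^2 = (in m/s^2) 51.41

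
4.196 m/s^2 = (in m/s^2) 4.196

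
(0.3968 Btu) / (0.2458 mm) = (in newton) 1.703e+06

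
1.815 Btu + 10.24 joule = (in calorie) 460.1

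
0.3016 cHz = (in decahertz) 0.0003016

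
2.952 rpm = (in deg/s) 17.71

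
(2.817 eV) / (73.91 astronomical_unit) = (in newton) 4.082e-32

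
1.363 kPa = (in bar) 0.01363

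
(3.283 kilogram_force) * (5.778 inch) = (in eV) 2.949e+19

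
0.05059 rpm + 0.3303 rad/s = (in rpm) 3.205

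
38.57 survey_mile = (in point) 1.76e+08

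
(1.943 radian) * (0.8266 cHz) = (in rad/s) 0.01606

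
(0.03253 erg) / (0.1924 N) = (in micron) 0.01691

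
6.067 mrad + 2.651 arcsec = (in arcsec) 1254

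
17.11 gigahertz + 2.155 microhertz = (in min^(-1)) 1.027e+12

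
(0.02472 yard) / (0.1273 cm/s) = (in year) 5.631e-07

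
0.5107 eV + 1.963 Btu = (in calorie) 495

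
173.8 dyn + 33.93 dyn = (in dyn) 207.7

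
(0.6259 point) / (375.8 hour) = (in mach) 4.793e-13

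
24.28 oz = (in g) 688.3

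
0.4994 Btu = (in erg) 5.269e+09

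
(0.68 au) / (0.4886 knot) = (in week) 6.692e+05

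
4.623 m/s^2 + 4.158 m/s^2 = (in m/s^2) 8.781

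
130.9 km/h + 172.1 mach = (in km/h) 2.111e+05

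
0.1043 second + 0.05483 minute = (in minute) 0.05657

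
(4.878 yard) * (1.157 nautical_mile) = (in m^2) 9558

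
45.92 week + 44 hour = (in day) 323.3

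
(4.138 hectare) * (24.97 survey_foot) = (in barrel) 1.981e+06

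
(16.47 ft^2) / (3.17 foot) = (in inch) 62.35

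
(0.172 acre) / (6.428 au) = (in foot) 2.375e-09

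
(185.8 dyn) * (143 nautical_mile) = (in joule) 492.1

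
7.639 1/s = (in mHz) 7639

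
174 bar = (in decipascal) 1.74e+08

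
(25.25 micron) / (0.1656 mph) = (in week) 5.64e-10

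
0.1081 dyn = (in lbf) 2.43e-07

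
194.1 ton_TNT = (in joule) 8.121e+11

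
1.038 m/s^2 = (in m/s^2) 1.038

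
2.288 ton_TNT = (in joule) 9.573e+09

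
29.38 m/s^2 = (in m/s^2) 29.38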